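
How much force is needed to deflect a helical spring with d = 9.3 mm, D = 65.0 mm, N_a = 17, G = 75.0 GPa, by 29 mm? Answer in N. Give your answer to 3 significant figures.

436 N

k = Gd⁴/(8D³N_a) = (75.0×10³)(9.3⁴)/(8·65.0³·17) = 15.022 N/mm
F = k·δ = 15.022 × 29 = 435.62 N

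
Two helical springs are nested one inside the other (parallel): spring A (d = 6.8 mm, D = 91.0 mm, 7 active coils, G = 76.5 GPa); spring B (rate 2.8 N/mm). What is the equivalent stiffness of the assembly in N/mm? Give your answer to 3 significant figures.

6.68 N/mm

k_A = Gd⁴/(8D³N_a) = (76.5×10³)(6.8⁴)/(8·91.0³·7) = 3.876 N/mm
Parallel: k_eq = 3.876 + 2.8 = 6.676 N/mm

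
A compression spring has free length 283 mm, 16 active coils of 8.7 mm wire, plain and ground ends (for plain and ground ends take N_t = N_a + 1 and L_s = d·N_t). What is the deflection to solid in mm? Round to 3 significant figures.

135 mm

N_t = 17; L_s = 8.7·17 = 147.9 mm
δ_solid = L₀ − L_s = 283 − 147.9 = 135.1 mm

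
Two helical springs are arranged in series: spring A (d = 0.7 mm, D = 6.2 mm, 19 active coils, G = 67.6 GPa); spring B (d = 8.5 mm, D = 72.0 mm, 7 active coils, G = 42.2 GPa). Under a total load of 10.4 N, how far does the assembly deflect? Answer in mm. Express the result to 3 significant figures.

24.2 mm

k_A = Gd⁴/(8D³N_a) = (67.6×10³)(0.7⁴)/(8·6.2³·19) = 0.44804 N/mm
k_B = Gd⁴/(8D³N_a) = (42.2×10³)(8.5⁴)/(8·72.0³·7) = 10.539 N/mm
Series: 1/k_eq = 1/0.44804 + 1/10.539 = 2.3268; k_eq = 0.42977 N/mm
δ = F/k_eq = 10.4/0.42977 = 24.199 mm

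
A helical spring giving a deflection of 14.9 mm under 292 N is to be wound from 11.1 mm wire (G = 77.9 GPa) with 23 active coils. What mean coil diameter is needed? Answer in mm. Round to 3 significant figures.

Required rate k = F/δ = 292/14.9 = 19.597 N/mm
D = (Gd⁴/(8N_a·k))^(1/3) = (77.9×10³·11.1⁴/(8·23·19.597))^(1/3)
  = (327956)^(1/3) = 68.9612 mm

69.0 mm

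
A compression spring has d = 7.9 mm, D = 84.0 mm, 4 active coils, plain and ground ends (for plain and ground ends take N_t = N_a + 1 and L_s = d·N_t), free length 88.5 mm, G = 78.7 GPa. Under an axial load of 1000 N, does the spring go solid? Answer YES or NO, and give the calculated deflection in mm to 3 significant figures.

k = Gd⁴/(8D³N_a) = (78.7×10³)(7.9⁴)/(8·84.0³·4) = 16.162 N/mm
N_t = 5; L_s = 7.9·5 = 39.5 mm; δ_solid = L₀ − L_s = 88.5 − 39.5 = 49 mm
δ = F/k = 1000/16.162 = 61.874 mm
δ ≥ δ_solid → spring goes solid

YES, δ = 61.9 mm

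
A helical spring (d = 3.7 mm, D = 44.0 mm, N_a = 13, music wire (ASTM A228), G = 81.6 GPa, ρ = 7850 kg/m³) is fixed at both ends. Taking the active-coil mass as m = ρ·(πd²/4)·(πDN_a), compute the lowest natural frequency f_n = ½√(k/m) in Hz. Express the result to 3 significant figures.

k = Gd⁴/(8D³N_a) = (81.6×10³)(3.7⁴)/(8·44.0³·13) = 1.7263 N/mm = 1726.3 N/m
Wire length L = πDN_a = π·44.0·13 = 1797 mm
m = ρ·(πd²/4)·L = 7850 × 10.752×10⁻⁶ m² × 1.797 m = 0.15167 kg
f_n = ½√(k/m) = 0.5·√(1726.3/0.15167) = 0.5·√(11381) = 53.342 Hz

53.3 Hz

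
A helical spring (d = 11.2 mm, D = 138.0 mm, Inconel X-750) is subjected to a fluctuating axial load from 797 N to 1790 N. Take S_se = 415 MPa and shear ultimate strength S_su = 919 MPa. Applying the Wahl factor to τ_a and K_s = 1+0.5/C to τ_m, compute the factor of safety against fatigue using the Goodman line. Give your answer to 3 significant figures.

1.43

C = D/d = 138.0/11.2 = 12.3214; K_W = (4C−1)/(4C−4)+0.615/C = 1.1162; K_s = 1+0.5/C = 1.0406
F_a = (F_max−F_min)/2 = 496.5 N; F_m = (F_max+F_min)/2 = 1293.5 N
τ_a = K_W·8F_aD/(πd³) = 1.1162 × 124.19 = 138.62 MPa
τ_m = K_s·8F_mD/(πd³) = 1.0406 × 323.54 = 336.67 MPa
Goodman: 1/n_f = τ_a/S_se + τ_m/S_su = 138.62/415 + 336.67/919 = 0.33401 + 0.36635 = 0.70036
n_f = 1/0.70036 = 1.428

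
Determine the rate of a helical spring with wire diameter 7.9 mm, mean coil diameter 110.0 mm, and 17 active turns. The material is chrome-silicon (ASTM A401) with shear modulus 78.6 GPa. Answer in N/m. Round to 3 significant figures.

k = Gd⁴/(8D³N_a) = (78.6×10³ × 7.9⁴) / (8 × 110.0³ × 17)
  = 3.06148e+08 / 1.81016e+08 = 1.6913 N/mm = 1691.3 N/m

1690 N/m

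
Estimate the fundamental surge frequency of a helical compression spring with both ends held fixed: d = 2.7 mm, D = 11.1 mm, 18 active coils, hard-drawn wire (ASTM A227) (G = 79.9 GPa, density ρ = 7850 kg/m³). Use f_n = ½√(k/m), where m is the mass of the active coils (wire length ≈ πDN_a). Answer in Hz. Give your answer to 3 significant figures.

437 Hz

k = Gd⁴/(8D³N_a) = (79.9×10³)(2.7⁴)/(8·11.1³·18) = 21.561 N/mm = 21561 N/m
Wire length L = πDN_a = π·11.1·18 = 627.69 mm
m = ρ·(πd²/4)·L = 7850 × 5.7256×10⁻⁶ m² × 0.62769 m = 0.028212 kg
f_n = ½√(k/m) = 0.5·√(21561/0.028212) = 0.5·√(7.6425e+05) = 437.11 Hz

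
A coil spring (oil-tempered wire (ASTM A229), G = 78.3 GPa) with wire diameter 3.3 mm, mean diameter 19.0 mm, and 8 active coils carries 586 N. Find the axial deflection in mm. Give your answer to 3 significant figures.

27.7 mm

k = Gd⁴/(8D³N_a) = (78.3×10³)(3.3⁴)/(8·19.0³·8) = 21.153 N/mm
δ = F/k = 586 / 21.153 = 27.703 mm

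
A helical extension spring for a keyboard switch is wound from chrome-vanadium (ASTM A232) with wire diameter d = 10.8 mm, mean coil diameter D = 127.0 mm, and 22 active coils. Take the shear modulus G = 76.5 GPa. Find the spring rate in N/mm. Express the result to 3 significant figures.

2.89 N/mm

k = Gd⁴/(8D³N_a) = (76.5×10³ × 10.8⁴) / (8 × 127.0³ × 22)
  = 1.04077e+09 / 3.60515e+08 = 2.8869 N/mm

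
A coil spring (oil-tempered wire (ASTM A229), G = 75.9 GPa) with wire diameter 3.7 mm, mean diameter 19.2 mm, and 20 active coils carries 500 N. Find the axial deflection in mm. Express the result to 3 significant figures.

39.8 mm

k = Gd⁴/(8D³N_a) = (75.9×10³)(3.7⁴)/(8·19.2³·20) = 12.561 N/mm
δ = F/k = 500 / 12.561 = 39.806 mm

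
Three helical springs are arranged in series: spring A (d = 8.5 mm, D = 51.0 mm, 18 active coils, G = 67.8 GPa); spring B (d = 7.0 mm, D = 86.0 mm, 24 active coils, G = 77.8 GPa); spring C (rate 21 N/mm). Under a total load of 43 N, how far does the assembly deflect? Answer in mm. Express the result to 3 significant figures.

k_A = Gd⁴/(8D³N_a) = (67.8×10³)(8.5⁴)/(8·51.0³·18) = 18.528 N/mm
k_B = Gd⁴/(8D³N_a) = (77.8×10³)(7.0⁴)/(8·86.0³·24) = 1.5296 N/mm
Series: 1/k_eq = 1/18.528 + 1/1.5296 + 1/21 = 0.75536; k_eq = 1.3239 N/mm
δ = F/k_eq = 43/1.3239 = 32.481 mm

32.5 mm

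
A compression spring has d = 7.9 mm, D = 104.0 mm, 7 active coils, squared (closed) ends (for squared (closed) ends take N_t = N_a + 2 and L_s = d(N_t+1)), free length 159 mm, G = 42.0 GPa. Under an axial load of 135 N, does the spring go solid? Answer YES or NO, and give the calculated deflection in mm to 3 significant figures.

k = Gd⁴/(8D³N_a) = (42.0×10³)(7.9⁴)/(8·104.0³·7) = 2.597 N/mm
N_t = 9; L_s = 7.9·10 = 79 mm; δ_solid = L₀ − L_s = 159 − 79 = 80 mm
δ = F/k = 135/2.597 = 51.983 mm
δ < δ_solid → spring does not go solid

NO, δ = 52.0 mm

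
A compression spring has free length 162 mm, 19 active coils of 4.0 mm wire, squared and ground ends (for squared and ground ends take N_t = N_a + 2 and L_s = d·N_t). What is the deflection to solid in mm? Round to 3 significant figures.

N_t = 21; L_s = 4.0·21 = 84 mm
δ_solid = L₀ − L_s = 162 − 84 = 78 mm

78.0 mm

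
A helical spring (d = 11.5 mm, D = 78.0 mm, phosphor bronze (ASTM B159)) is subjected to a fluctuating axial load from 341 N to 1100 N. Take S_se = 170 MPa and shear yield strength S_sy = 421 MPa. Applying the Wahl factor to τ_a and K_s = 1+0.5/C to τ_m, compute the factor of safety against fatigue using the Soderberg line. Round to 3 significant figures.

C = D/d = 78.0/11.5 = 6.7826; K_W = (4C−1)/(4C−4)+0.615/C = 1.2204; K_s = 1+0.5/C = 1.0737
F_a = (F_max−F_min)/2 = 379.5 N; F_m = (F_max+F_min)/2 = 720.5 N
τ_a = K_W·8F_aD/(πd³) = 1.2204 × 49.562 = 60.485 MPa
τ_m = K_s·8F_mD/(πd³) = 1.0737 × 94.097 = 101.03 MPa
Soderberg: 1/n_f = τ_a/S_se + τ_m/S_sy = 60.485/170 + 101.03/421 = 0.35579 + 0.23998 = 0.59578
n_f = 1/0.59578 = 1.678

1.68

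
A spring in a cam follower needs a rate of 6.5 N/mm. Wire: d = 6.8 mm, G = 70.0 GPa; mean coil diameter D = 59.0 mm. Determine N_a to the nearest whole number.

N_a = Gd⁴/(8D³k) = (70.0×10³ × 6.8⁴)/(8 × 59.0³ × 6.5)
    = 1.4967e+08 / 1.06797e+07 = 14.01 → 14 coils

14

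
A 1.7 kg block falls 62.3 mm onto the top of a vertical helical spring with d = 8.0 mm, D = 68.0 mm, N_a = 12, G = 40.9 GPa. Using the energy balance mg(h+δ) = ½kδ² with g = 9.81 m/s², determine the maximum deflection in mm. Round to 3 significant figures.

22.6 mm

k = Gd⁴/(8D³N_a) = (40.9×10³)(8.0⁴)/(8·68.0³·12) = 5.5499 N/mm
W = mg = 1.7 × 9.81 = 16.677 N
½kδ² − Wδ − Wh = 0 → δ = (W + √(W² + 2kWh))/k
δ = (16.677 + √(278.12 + 11532.4))/5.5499 = (16.677 + 108.68)/5.5499 = 22.587 mm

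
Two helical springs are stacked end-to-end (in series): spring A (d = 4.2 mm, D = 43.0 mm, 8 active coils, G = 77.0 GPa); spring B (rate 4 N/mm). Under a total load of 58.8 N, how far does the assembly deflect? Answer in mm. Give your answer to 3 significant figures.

k_A = Gd⁴/(8D³N_a) = (77.0×10³)(4.2⁴)/(8·43.0³·8) = 4.7087 N/mm
Series: 1/k_eq = 1/4.7087 + 1/4 = 0.46237; k_eq = 2.1628 N/mm
δ = F/k_eq = 58.8/2.1628 = 27.187 mm

27.2 mm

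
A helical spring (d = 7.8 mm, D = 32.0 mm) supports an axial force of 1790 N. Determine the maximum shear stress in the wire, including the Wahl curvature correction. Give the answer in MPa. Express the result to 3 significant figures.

428 MPa

Spring index C = D/d = 32.0/7.8 = 4.1026
K_W = (4C−1)/(4C−4) + 0.615/C = 15.410/12.410 + 0.1499 = 1.3916
τ₀ = 8FD/(πd³) = 8·1790·32.0/(π·7.8³) = 458240/1490.8 = 307.37 MPa
τ_max = K·τ₀ = 1.3916 × 307.37 = 427.75 MPa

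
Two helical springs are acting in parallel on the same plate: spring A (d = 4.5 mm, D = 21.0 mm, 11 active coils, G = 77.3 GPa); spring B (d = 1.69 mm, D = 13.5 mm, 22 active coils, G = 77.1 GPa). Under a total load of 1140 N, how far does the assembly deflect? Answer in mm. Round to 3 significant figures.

28.3 mm

k_A = Gd⁴/(8D³N_a) = (77.3×10³)(4.5⁴)/(8·21.0³·11) = 38.895 N/mm
k_B = Gd⁴/(8D³N_a) = (77.1×10³)(1.69⁴)/(8·13.5³·22) = 1.4524 N/mm
Parallel: k_eq = 38.895 + 1.4524 = 40.347 N/mm
δ = F/k_eq = 1140/40.347 = 28.255 mm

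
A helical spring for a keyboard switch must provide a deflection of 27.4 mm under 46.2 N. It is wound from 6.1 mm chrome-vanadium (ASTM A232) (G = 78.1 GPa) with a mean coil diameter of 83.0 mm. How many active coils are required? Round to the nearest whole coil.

14

Required rate k = F/δ = 46.2/27.4 = 1.6861 N/mm
N_a = Gd⁴/(8D³k) = (78.1×10³ × 6.1⁴)/(8 × 83.0³ × 1.6861)
    = 1.08136e+08 / 7.71286e+06 = 14.02 → 14 coils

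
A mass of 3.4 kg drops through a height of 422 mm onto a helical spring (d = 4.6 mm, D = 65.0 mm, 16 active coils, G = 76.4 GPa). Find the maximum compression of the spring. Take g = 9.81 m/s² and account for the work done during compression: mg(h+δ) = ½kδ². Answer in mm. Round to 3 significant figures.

k = Gd⁴/(8D³N_a) = (76.4×10³)(4.6⁴)/(8·65.0³·16) = 0.97314 N/mm
W = mg = 3.4 × 9.81 = 33.354 N
½kδ² − Wδ − Wh = 0 → δ = (W + √(W² + 2kWh))/k
δ = (33.354 + √(1112.5 + 27394.6))/0.97314 = (33.354 + 168.84)/0.97314 = 207.78 mm

208 mm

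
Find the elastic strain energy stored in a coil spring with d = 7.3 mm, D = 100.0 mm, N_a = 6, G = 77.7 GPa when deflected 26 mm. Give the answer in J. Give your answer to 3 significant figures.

k = Gd⁴/(8D³N_a) = (77.7×10³)(7.3⁴)/(8·100.0³·6) = 4.597 N/mm
U = ½kδ² = 0.5 × 4.597 × 26² = 1553.8 N·mm = 1.5538 J

1.55 J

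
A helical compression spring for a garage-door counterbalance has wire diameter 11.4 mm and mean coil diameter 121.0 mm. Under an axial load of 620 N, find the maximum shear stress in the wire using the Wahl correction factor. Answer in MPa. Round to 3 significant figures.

Spring index C = D/d = 121.0/11.4 = 10.6140
K_W = (4C−1)/(4C−4) + 0.615/C = 41.456/38.456 + 0.0579 = 1.1360
τ₀ = 8FD/(πd³) = 8·620·121.0/(π·11.4³) = 600160/4654.4 = 128.94 MPa
τ_max = K·τ₀ = 1.1360 × 128.94 = 146.47 MPa

146 MPa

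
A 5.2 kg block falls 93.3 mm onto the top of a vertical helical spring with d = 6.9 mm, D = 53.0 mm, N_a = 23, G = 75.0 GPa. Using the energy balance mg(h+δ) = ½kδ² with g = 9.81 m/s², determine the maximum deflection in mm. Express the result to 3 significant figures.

48.2 mm

k = Gd⁴/(8D³N_a) = (75.0×10³)(6.9⁴)/(8·53.0³·23) = 6.206 N/mm
W = mg = 5.2 × 9.81 = 51.012 N
½kδ² − Wδ − Wh = 0 → δ = (W + √(W² + 2kWh))/k
δ = (51.012 + √(2602.2 + 59074))/6.206 = (51.012 + 248.35)/6.206 = 48.237 mm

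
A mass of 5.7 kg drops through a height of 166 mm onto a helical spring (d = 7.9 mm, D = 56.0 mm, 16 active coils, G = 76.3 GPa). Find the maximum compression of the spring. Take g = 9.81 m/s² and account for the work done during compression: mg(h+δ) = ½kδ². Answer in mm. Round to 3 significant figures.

41.9 mm

k = Gd⁴/(8D³N_a) = (76.3×10³)(7.9⁴)/(8·56.0³·16) = 13.221 N/mm
W = mg = 5.7 × 9.81 = 55.917 N
½kδ² − Wδ − Wh = 0 → δ = (W + √(W² + 2kWh))/k
δ = (55.917 + √(3126.7 + 245437))/13.221 = (55.917 + 498.56)/13.221 = 41.94 mm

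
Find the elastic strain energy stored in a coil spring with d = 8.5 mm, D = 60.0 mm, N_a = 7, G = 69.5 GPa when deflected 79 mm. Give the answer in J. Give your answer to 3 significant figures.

93.6 J

k = Gd⁴/(8D³N_a) = (69.5×10³)(8.5⁴)/(8·60.0³·7) = 29.993 N/mm
U = ½kδ² = 0.5 × 29.993 × 79² = 93593 N·mm = 93.593 J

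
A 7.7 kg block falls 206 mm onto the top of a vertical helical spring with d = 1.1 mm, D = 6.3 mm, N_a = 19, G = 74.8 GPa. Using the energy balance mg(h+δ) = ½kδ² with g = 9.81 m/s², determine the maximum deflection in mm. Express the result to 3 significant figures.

k = Gd⁴/(8D³N_a) = (74.8×10³)(1.1⁴)/(8·6.3³·19) = 2.8814 N/mm
W = mg = 7.7 × 9.81 = 75.537 N
½kδ² − Wδ − Wh = 0 → δ = (W + √(W² + 2kWh))/k
δ = (75.537 + √(5705.8 + 89673.5))/2.8814 = (75.537 + 308.84)/2.8814 = 133.4 mm

133 mm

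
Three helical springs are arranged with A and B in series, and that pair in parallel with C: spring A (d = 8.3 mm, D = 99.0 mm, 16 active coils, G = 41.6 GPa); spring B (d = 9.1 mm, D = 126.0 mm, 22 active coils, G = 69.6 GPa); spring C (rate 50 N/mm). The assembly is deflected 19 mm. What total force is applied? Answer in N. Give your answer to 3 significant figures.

964 N

k_A = Gd⁴/(8D³N_a) = (41.6×10³)(8.3⁴)/(8·99.0³·16) = 1.5896 N/mm
k_B = Gd⁴/(8D³N_a) = (69.6×10³)(9.1⁴)/(8·126.0³·22) = 1.3557 N/mm
Springs A,B series: k_AB = 1/(1/1.5896+1/1.3557) = 0.73167 N/mm; parallel with C: k_eq = 0.73167+50 = 50.732 N/mm
F = k_eq·δ = 50.732·19 = 963.9 N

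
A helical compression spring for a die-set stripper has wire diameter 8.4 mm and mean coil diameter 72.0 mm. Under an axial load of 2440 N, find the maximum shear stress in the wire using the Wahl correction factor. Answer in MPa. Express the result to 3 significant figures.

Spring index C = D/d = 72.0/8.4 = 8.5714
K_W = (4C−1)/(4C−4) + 0.615/C = 33.286/30.286 + 0.0717 = 1.1708
τ₀ = 8FD/(πd³) = 8·2440·72.0/(π·8.4³) = 1.40544e+06/1862 = 754.79 MPa
τ_max = K·τ₀ = 1.1708 × 754.79 = 883.71 MPa

884 MPa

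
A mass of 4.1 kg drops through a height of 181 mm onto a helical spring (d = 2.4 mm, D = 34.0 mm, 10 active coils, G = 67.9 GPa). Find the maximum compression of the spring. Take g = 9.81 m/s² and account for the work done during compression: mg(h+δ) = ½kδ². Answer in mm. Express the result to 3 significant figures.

k = Gd⁴/(8D³N_a) = (67.9×10³)(2.4⁴)/(8·34.0³·10) = 0.71645 N/mm
W = mg = 4.1 × 9.81 = 40.221 N
½kδ² − Wδ − Wh = 0 → δ = (W + √(W² + 2kWh))/k
δ = (40.221 + √(1617.7 + 10431.6))/0.71645 = (40.221 + 109.77)/0.71645 = 209.35 mm

209 mm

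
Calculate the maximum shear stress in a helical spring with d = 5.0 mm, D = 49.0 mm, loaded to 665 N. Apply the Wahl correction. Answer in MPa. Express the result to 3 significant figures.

762 MPa

Spring index C = D/d = 49.0/5.0 = 9.8000
K_W = (4C−1)/(4C−4) + 0.615/C = 38.200/35.200 + 0.0628 = 1.1480
τ₀ = 8FD/(πd³) = 8·665·49.0/(π·5.0³) = 260680/392.7 = 663.82 MPa
τ_max = K·τ₀ = 1.1480 × 663.82 = 762.05 MPa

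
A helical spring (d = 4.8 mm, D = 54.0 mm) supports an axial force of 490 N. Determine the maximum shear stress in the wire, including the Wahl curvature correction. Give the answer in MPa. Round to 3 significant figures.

687 MPa

Spring index C = D/d = 54.0/4.8 = 11.2500
K_W = (4C−1)/(4C−4) + 0.615/C = 44.000/41.000 + 0.0547 = 1.1278
τ₀ = 8FD/(πd³) = 8·490·54.0/(π·4.8³) = 211680/347.44 = 609.27 MPa
τ_max = K·τ₀ = 1.1278 × 609.27 = 687.15 MPa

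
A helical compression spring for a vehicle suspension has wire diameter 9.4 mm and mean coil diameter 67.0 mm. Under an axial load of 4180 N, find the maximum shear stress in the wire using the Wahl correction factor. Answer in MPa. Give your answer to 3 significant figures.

1040 MPa

Spring index C = D/d = 67.0/9.4 = 7.1277
K_W = (4C−1)/(4C−4) + 0.615/C = 27.511/24.511 + 0.0863 = 1.2087
τ₀ = 8FD/(πd³) = 8·4180·67.0/(π·9.4³) = 2.24048e+06/2609.4 = 858.63 MPa
τ_max = K·τ₀ = 1.2087 × 858.63 = 1037.8 MPa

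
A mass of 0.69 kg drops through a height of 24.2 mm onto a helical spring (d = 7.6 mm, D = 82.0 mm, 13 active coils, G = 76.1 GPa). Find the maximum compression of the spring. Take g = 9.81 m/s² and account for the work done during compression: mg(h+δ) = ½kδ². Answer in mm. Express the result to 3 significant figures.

10.3 mm

k = Gd⁴/(8D³N_a) = (76.1×10³)(7.6⁴)/(8·82.0³·13) = 4.4276 N/mm
W = mg = 0.69 × 9.81 = 6.7689 N
½kδ² − Wδ − Wh = 0 → δ = (W + √(W² + 2kWh))/k
δ = (6.7689 + √(45.818 + 1450.53))/4.4276 = (6.7689 + 38.683)/4.4276 = 10.266 mm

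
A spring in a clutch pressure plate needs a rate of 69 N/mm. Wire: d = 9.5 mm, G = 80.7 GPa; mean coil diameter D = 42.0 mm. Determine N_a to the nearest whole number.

N_a = Gd⁴/(8D³k) = (80.7×10³ × 9.5⁴)/(8 × 42.0³ × 69)
    = 6.57307e+08 / 4.08966e+07 = 16.07 → 16 coils

16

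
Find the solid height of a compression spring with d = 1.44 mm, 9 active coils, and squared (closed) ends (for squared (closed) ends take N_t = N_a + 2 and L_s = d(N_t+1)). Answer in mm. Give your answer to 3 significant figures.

17.3 mm

squared (closed) ends: N_t = N_a + 2 = 9 + 2 = 11
L_s = d·(N_t+1) = 1.44 × 12 = 17.28 mm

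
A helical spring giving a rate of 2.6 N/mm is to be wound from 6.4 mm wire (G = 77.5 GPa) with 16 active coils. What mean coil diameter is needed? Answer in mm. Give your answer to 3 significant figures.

D = (Gd⁴/(8N_a·k))^(1/3) = (77.5×10³·6.4⁴/(8·16·2.6))^(1/3)
  = (390695)^(1/3) = 73.1048 mm

73.1 mm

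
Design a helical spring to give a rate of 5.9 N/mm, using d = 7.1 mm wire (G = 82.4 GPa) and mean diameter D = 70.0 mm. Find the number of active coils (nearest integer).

13

N_a = Gd⁴/(8D³k) = (82.4×10³ × 7.1⁴)/(8 × 70.0³ × 5.9)
    = 2.09392e+08 / 1.61896e+07 = 12.93 → 13 coils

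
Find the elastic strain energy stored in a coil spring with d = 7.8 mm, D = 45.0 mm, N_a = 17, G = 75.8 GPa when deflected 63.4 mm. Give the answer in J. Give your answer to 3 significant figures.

k = Gd⁴/(8D³N_a) = (75.8×10³)(7.8⁴)/(8·45.0³·17) = 22.64 N/mm
U = ½kδ² = 0.5 × 22.64 × 63.4² = 45501 N·mm = 45.501 J

45.5 J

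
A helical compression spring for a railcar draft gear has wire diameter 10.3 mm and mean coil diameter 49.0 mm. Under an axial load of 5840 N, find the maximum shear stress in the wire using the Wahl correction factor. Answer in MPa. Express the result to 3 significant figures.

Spring index C = D/d = 49.0/10.3 = 4.7573
K_W = (4C−1)/(4C−4) + 0.615/C = 18.029/15.029 + 0.1293 = 1.3289
τ₀ = 8FD/(πd³) = 8·5840·49.0/(π·10.3³) = 2.28928e+06/3432.9 = 666.86 MPa
τ_max = K·τ₀ = 1.3289 × 666.86 = 886.19 MPa

886 MPa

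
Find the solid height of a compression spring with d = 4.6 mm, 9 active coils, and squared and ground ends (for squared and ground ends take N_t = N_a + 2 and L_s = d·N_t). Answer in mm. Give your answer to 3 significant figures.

squared and ground ends: N_t = N_a + 2 = 9 + 2 = 11
L_s = d·N_t = 4.6 × 11 = 50.6 mm

50.6 mm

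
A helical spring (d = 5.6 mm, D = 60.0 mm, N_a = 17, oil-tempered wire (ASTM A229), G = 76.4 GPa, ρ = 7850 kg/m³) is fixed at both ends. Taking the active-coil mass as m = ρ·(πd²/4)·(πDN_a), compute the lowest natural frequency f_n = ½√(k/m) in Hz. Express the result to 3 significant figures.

k = Gd⁴/(8D³N_a) = (76.4×10³)(5.6⁴)/(8·60.0³·17) = 2.5577 N/mm = 2557.7 N/m
Wire length L = πDN_a = π·60.0·17 = 3204.4 mm
m = ρ·(πd²/4)·L = 7850 × 24.63×10⁻⁶ m² × 3.2044 m = 0.61956 kg
f_n = ½√(k/m) = 0.5·√(2557.7/0.61956) = 0.5·√(4128.3) = 32.126 Hz

32.1 Hz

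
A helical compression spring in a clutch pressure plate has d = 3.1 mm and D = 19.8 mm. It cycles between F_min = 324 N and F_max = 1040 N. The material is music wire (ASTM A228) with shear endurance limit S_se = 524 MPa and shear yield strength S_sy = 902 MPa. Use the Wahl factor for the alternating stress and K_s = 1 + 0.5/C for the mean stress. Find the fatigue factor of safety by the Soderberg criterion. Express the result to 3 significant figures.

0.356

C = D/d = 19.8/3.1 = 6.3871; K_W = (4C−1)/(4C−4)+0.615/C = 1.2355; K_s = 1+0.5/C = 1.0783
F_a = (F_max−F_min)/2 = 358 N; F_m = (F_max+F_min)/2 = 682 N
τ_a = K_W·8F_aD/(πd³) = 1.2355 × 605.9 = 748.6 MPa
τ_m = K_s·8F_mD/(πd³) = 1.0783 × 1154.3 = 1244.6 MPa
Soderberg: 1/n_f = τ_a/S_se + τ_m/S_sy = 748.6/524 + 1244.6/902 = 1.42862 + 1.37985 = 2.8085
n_f = 1/2.8085 = 0.3561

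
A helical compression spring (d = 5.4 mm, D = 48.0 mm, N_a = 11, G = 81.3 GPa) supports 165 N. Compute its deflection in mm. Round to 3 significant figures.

k = Gd⁴/(8D³N_a) = (81.3×10³)(5.4⁴)/(8·48.0³·11) = 7.1033 N/mm
δ = F/k = 165 / 7.1033 = 23.229 mm

23.2 mm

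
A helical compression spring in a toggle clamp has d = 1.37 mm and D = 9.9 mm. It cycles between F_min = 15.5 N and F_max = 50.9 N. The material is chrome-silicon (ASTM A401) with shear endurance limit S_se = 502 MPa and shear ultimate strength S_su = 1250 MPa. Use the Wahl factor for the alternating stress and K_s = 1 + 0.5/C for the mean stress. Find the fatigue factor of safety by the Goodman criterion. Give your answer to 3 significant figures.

C = D/d = 9.9/1.37 = 7.2263; K_W = (4C−1)/(4C−4)+0.615/C = 1.2056; K_s = 1+0.5/C = 1.0692
F_a = (F_max−F_min)/2 = 17.7 N; F_m = (F_max+F_min)/2 = 33.2 N
τ_a = K_W·8F_aD/(πd³) = 1.2056 × 173.53 = 209.21 MPa
τ_m = K_s·8F_mD/(πd³) = 1.0692 × 325.5 = 348.02 MPa
Goodman: 1/n_f = τ_a/S_se + τ_m/S_su = 209.21/502 + 348.02/1250 = 0.41675 + 0.27842 = 0.69517
n_f = 1/0.69517 = 1.439

1.44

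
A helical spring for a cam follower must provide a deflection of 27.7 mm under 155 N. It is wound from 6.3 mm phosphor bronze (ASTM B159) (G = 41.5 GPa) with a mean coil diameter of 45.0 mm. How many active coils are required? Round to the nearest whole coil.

16

Required rate k = F/δ = 155/27.7 = 5.5957 N/mm
N_a = Gd⁴/(8D³k) = (41.5×10³ × 6.3⁴)/(8 × 45.0³ × 5.5957)
    = 6.53748e+07 / 4.07924e+06 = 16.03 → 16 coils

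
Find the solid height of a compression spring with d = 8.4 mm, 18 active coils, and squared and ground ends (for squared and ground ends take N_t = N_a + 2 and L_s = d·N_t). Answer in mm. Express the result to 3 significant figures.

squared and ground ends: N_t = N_a + 2 = 18 + 2 = 20
L_s = d·N_t = 8.4 × 20 = 168 mm

168 mm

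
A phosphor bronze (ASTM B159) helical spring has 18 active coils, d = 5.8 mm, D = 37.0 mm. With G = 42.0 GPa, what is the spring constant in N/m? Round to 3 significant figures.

k = Gd⁴/(8D³N_a) = (42.0×10³ × 5.8⁴) / (8 × 37.0³ × 18)
  = 4.75293e+07 / 7.29403e+06 = 6.5162 N/mm = 6516.2 N/m

6520 N/m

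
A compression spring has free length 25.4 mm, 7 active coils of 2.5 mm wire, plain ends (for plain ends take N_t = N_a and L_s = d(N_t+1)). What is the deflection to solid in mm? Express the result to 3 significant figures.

5.40 mm

N_t = 7; L_s = 2.5·8 = 20 mm
δ_solid = L₀ − L_s = 25.4 − 20 = 5.4 mm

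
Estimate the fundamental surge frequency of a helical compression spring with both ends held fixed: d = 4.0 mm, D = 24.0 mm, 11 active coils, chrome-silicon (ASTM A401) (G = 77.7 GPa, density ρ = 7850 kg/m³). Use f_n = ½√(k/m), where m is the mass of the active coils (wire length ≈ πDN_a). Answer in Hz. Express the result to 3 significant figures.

224 Hz

k = Gd⁴/(8D³N_a) = (77.7×10³)(4.0⁴)/(8·24.0³·11) = 16.351 N/mm = 16351 N/m
Wire length L = πDN_a = π·24.0·11 = 829.38 mm
m = ρ·(πd²/4)·L = 7850 × 12.566×10⁻⁶ m² × 0.82938 m = 0.081815 kg
f_n = ½√(k/m) = 0.5·√(16351/0.081815) = 0.5·√(1.9985e+05) = 223.52 Hz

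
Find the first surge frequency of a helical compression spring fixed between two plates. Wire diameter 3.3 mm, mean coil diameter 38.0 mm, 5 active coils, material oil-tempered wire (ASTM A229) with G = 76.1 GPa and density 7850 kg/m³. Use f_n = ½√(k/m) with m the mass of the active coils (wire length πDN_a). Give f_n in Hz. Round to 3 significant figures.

160 Hz

k = Gd⁴/(8D³N_a) = (76.1×10³)(3.3⁴)/(8·38.0³·5) = 4.1118 N/mm = 4111.8 N/m
Wire length L = πDN_a = π·38.0·5 = 596.9 mm
m = ρ·(πd²/4)·L = 7850 × 8.553×10⁻⁶ m² × 0.5969 m = 0.040077 kg
f_n = ½√(k/m) = 0.5·√(4111.8/0.040077) = 0.5·√(1.026e+05) = 160.15 Hz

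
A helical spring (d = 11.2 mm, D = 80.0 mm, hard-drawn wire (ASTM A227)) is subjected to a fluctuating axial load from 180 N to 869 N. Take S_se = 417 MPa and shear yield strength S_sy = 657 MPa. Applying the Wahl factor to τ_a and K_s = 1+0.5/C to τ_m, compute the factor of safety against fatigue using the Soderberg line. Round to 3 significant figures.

3.72

C = D/d = 80.0/11.2 = 7.1429; K_W = (4C−1)/(4C−4)+0.615/C = 1.2082; K_s = 1+0.5/C = 1.0700
F_a = (F_max−F_min)/2 = 344.5 N; F_m = (F_max+F_min)/2 = 524.5 N
τ_a = K_W·8F_aD/(πd³) = 1.2082 × 49.953 = 60.353 MPa
τ_m = K_s·8F_mD/(πd³) = 1.0700 × 76.054 = 81.378 MPa
Soderberg: 1/n_f = τ_a/S_se + τ_m/S_sy = 60.353/417 + 81.378/657 = 0.14473 + 0.12386 = 0.26859
n_f = 1/0.26859 = 3.723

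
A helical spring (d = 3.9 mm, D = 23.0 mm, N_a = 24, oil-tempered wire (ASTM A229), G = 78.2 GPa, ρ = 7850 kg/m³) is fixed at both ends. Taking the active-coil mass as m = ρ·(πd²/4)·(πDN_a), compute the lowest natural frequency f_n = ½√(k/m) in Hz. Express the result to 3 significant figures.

k = Gd⁴/(8D³N_a) = (78.2×10³)(3.9⁴)/(8·23.0³·24) = 7.7443 N/mm = 7744.3 N/m
Wire length L = πDN_a = π·23.0·24 = 1734.2 mm
m = ρ·(πd²/4)·L = 7850 × 11.946×10⁻⁶ m² × 1.7342 m = 0.16262 kg
f_n = ½√(k/m) = 0.5·√(7744.3/0.16262) = 0.5·√(47621) = 109.11 Hz

109 Hz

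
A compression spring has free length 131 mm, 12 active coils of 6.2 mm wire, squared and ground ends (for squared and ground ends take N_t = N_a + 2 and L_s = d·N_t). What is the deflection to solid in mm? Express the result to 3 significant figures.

44.2 mm

N_t = 14; L_s = 6.2·14 = 86.8 mm
δ_solid = L₀ − L_s = 131 − 86.8 = 44.2 mm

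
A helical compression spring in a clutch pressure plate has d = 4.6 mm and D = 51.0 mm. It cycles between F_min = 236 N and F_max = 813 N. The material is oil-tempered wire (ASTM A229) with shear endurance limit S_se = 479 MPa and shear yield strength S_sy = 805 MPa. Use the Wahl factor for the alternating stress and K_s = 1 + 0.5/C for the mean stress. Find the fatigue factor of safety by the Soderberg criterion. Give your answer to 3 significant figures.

0.551

C = D/d = 51.0/4.6 = 11.0870; K_W = (4C−1)/(4C−4)+0.615/C = 1.1298; K_s = 1+0.5/C = 1.0451
F_a = (F_max−F_min)/2 = 288.5 N; F_m = (F_max+F_min)/2 = 524.5 N
τ_a = K_W·8F_aD/(πd³) = 1.1298 × 384.93 = 434.9 MPa
τ_m = K_s·8F_mD/(πd³) = 1.0451 × 699.81 = 731.37 MPa
Soderberg: 1/n_f = τ_a/S_se + τ_m/S_sy = 434.9/479 + 731.37/805 = 0.90794 + 0.90854 = 1.8165
n_f = 1/1.8165 = 0.5505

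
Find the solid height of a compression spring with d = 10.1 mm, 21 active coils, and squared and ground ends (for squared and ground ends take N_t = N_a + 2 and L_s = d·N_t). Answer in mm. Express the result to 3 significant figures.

232 mm

squared and ground ends: N_t = N_a + 2 = 21 + 2 = 23
L_s = d·N_t = 10.1 × 23 = 232.3 mm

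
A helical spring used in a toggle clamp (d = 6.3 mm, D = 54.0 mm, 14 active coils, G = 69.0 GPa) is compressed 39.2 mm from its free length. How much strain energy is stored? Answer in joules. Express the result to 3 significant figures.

k = Gd⁴/(8D³N_a) = (69.0×10³)(6.3⁴)/(8·54.0³·14) = 6.1633 N/mm
U = ½kδ² = 0.5 × 6.1633 × 39.2² = 4735.4 N·mm = 4.7354 J

4.74 J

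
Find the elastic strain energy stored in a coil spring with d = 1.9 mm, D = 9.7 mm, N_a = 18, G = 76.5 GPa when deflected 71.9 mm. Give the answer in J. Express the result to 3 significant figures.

k = Gd⁴/(8D³N_a) = (76.5×10³)(1.9⁴)/(8·9.7³·18) = 7.5857 N/mm
U = ½kδ² = 0.5 × 7.5857 × 71.9² = 19608 N·mm = 19.608 J

19.6 J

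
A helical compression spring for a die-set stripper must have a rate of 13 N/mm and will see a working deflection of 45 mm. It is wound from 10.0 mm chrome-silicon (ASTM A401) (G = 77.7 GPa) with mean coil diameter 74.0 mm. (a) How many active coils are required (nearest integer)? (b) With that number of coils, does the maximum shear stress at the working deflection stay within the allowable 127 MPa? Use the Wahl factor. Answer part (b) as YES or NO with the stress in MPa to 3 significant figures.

N_a = Gd⁴/(8D³k) = (77.7×10³)(10.0⁴)/(8·74.0³·13) = 18.44 → N_a = 18
Actual rate k = Gd⁴/(8D³·18) = 13.316 N/mm
Working load F = kδ = 13.316·45 = 599.21 N
C = 74.0/10.0 = 7.4000; K_W = (4C−1)/(4C−4)+0.615/C = 1.2003
τ_max = K_W·8FD/(πd³) = 1.2003·112.91 = 135.53 MPa
τ_max > 127 MPa → exceeds allowable

(a) 18 coils; (b) NO, τ_max = 136 MPa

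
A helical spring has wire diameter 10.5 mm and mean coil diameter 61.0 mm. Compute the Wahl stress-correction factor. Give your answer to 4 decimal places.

1.2618

C = D/d = 61.0/10.5 = 5.8095
K_W = (4C−1)/(4C−4) + 0.615/C = 22.238/19.238 + 0.1059 = 1.2618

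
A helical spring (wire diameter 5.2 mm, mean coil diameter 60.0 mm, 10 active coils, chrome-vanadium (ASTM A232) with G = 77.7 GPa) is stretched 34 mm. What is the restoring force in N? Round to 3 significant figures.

k = Gd⁴/(8D³N_a) = (77.7×10³)(5.2⁴)/(8·60.0³·10) = 3.2877 N/mm
F = k·δ = 3.2877 × 34 = 111.78 N

112 N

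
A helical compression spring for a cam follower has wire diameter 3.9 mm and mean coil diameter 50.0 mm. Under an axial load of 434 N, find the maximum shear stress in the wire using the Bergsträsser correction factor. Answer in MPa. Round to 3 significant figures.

Spring index C = D/d = 50.0/3.9 = 12.8205
K_B = (4C+2)/(4C−3) = 53.282/48.282 = 1.1036
τ₀ = 8FD/(πd³) = 8·434·50.0/(π·3.9³) = 173600/186.36 = 931.55 MPa
τ_max = K·τ₀ = 1.1036 × 931.55 = 1028 MPa

1030 MPa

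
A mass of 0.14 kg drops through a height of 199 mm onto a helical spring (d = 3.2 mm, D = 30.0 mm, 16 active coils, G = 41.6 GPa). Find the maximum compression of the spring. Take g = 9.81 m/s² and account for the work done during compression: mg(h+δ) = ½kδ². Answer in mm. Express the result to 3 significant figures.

k = Gd⁴/(8D³N_a) = (41.6×10³)(3.2⁴)/(8·30.0³·16) = 1.2622 N/mm
W = mg = 0.14 × 9.81 = 1.3734 N
½kδ² − Wδ − Wh = 0 → δ = (W + √(W² + 2kWh))/k
δ = (1.3734 + √(1.8862 + 689.921))/1.2622 = (1.3734 + 26.302)/1.2622 = 21.927 mm

21.9 mm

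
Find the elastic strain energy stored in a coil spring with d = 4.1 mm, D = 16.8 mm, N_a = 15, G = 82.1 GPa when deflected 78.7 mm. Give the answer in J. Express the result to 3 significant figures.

126 J

k = Gd⁴/(8D³N_a) = (82.1×10³)(4.1⁴)/(8·16.8³·15) = 40.773 N/mm
U = ½kδ² = 0.5 × 40.773 × 78.7² = 1.2627e+05 N·mm = 126.27 J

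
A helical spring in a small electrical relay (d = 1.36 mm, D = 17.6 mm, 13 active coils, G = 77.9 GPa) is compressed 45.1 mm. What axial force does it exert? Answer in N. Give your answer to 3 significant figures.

k = Gd⁴/(8D³N_a) = (77.9×10³)(1.36⁴)/(8·17.6³·13) = 0.47003 N/mm
F = k·δ = 0.47003 × 45.1 = 21.198 N

21.2 N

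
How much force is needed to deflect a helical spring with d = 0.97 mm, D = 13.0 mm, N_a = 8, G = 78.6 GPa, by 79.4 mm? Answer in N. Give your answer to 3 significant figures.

k = Gd⁴/(8D³N_a) = (78.6×10³)(0.97⁴)/(8·13.0³·8) = 0.49488 N/mm
F = k·δ = 0.49488 × 79.4 = 39.293 N

39.3 N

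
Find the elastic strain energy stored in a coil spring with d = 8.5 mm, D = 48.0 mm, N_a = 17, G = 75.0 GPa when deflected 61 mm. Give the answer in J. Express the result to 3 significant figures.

k = Gd⁴/(8D³N_a) = (75.0×10³)(8.5⁴)/(8·48.0³·17) = 26.03 N/mm
U = ½kδ² = 0.5 × 26.03 × 61² = 48429 N·mm = 48.429 J

48.4 J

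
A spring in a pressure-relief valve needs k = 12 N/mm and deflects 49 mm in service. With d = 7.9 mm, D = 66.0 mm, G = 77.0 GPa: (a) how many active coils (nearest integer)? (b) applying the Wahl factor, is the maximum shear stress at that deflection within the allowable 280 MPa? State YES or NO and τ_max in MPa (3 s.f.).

N_a = Gd⁴/(8D³k) = (77.0×10³)(7.9⁴)/(8·66.0³·12) = 10.87 → N_a = 11
Actual rate k = Gd⁴/(8D³·11) = 11.855 N/mm
Working load F = kδ = 11.855·49 = 580.87 N
C = 66.0/7.9 = 8.3544; K_W = (4C−1)/(4C−4)+0.615/C = 1.1756
τ_max = K_W·8FD/(πd³) = 1.1756·198.01 = 232.78 MPa
τ_max ≤ 280 MPa → acceptable

(a) 11 coils; (b) YES, τ_max = 233 MPa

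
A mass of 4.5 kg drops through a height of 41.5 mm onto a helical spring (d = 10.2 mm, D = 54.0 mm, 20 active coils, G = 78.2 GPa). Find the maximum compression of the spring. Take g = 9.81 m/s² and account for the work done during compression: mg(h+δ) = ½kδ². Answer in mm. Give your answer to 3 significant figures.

11.8 mm

k = Gd⁴/(8D³N_a) = (78.2×10³)(10.2⁴)/(8·54.0³·20) = 33.597 N/mm
W = mg = 4.5 × 9.81 = 44.145 N
½kδ² − Wδ − Wh = 0 → δ = (W + √(W² + 2kWh))/k
δ = (44.145 + √(1948.8 + 123102))/33.597 = (44.145 + 353.63)/33.597 = 11.839 mm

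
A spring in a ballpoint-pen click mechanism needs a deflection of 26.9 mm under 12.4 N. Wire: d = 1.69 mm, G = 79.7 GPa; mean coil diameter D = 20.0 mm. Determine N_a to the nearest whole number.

Required rate k = F/δ = 12.4/26.9 = 0.46097 N/mm
N_a = Gd⁴/(8D³k) = (79.7×10³ × 1.69⁴)/(8 × 20.0³ × 0.46097)
    = 650137 / 29501.9 = 22.04 → 22 coils

22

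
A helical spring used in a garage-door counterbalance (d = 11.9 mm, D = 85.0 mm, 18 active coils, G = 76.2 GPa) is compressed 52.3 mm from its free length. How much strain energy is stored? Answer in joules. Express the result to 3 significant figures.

23.6 J

k = Gd⁴/(8D³N_a) = (76.2×10³)(11.9⁴)/(8·85.0³·18) = 17.279 N/mm
U = ½kδ² = 0.5 × 17.279 × 52.3² = 23632 N·mm = 23.632 J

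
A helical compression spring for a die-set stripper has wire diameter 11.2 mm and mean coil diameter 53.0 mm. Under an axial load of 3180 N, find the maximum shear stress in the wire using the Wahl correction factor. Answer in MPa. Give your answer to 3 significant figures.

Spring index C = D/d = 53.0/11.2 = 4.7321
K_W = (4C−1)/(4C−4) + 0.615/C = 17.929/14.929 + 0.1300 = 1.3309
τ₀ = 8FD/(πd³) = 8·3180·53.0/(π·11.2³) = 1.34832e+06/4413.7 = 305.48 MPa
τ_max = K·τ₀ = 1.3309 × 305.48 = 406.58 MPa

407 MPa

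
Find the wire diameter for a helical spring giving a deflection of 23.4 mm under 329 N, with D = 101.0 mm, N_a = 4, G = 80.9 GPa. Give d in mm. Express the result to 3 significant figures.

Required rate k = F/δ = 329/23.4 = 14.06 N/mm
d = (8D³N_a·k / G)^(1/4) = (8·101.0³·4·14.06 / (80.9×10³))^0.25
  = (5729.9)^0.25 = 8.7003 mm

8.70 mm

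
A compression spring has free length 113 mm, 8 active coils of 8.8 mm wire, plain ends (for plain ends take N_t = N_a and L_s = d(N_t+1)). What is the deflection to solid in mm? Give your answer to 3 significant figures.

N_t = 8; L_s = 8.8·9 = 79.2 mm
δ_solid = L₀ − L_s = 113 − 79.2 = 33.8 mm

33.8 mm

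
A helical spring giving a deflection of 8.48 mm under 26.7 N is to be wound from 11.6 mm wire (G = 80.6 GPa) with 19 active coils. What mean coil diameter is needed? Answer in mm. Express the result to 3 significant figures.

145 mm

Required rate k = F/δ = 26.7/8.48 = 3.1486 N/mm
D = (Gd⁴/(8N_a·k))^(1/3) = (80.6×10³·11.6⁴/(8·19·3.1486))^(1/3)
  = (3.04936e+06)^(1/3) = 145.0116 mm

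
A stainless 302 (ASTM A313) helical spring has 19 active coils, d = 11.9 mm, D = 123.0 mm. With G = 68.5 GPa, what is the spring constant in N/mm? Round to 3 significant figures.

k = Gd⁴/(8D³N_a) = (68.5×10³ × 11.9⁴) / (8 × 123.0³ × 19)
  = 1.37366e+09 / 2.82852e+08 = 4.8565 N/mm

4.86 N/mm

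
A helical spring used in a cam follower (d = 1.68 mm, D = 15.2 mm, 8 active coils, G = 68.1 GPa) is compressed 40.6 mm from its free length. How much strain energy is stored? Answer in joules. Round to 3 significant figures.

k = Gd⁴/(8D³N_a) = (68.1×10³)(1.68⁴)/(8·15.2³·8) = 2.4136 N/mm
U = ½kδ² = 0.5 × 2.4136 × 40.6² = 1989.3 N·mm = 1.9893 J

1.99 J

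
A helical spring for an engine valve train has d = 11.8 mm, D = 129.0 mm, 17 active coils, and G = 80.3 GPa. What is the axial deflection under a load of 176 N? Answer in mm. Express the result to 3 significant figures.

33.0 mm

k = Gd⁴/(8D³N_a) = (80.3×10³)(11.8⁴)/(8·129.0³·17) = 5.3326 N/mm
δ = F/k = 176 / 5.3326 = 33.005 mm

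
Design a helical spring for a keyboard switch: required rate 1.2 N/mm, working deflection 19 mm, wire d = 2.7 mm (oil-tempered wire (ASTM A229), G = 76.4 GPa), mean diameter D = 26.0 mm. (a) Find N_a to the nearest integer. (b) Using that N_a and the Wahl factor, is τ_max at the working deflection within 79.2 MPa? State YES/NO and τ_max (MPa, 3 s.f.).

N_a = Gd⁴/(8D³k) = (76.4×10³)(2.7⁴)/(8·26.0³·1.2) = 24.06 → N_a = 24
Actual rate k = Gd⁴/(8D³·24) = 1.2032 N/mm
Working load F = kδ = 1.2032·19 = 22.86 N
C = 26.0/2.7 = 9.6296; K_W = (4C−1)/(4C−4)+0.615/C = 1.1508
τ_max = K_W·8FD/(πd³) = 1.1508·76.896 = 88.49 MPa
τ_max > 79.2 MPa → exceeds allowable

(a) 24 coils; (b) NO, τ_max = 88.5 MPa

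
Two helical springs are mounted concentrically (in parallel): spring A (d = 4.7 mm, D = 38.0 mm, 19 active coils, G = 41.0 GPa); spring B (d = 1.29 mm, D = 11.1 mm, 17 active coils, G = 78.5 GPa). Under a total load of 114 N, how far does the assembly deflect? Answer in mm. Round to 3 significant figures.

32.0 mm

k_A = Gd⁴/(8D³N_a) = (41.0×10³)(4.7⁴)/(8·38.0³·19) = 2.3987 N/mm
k_B = Gd⁴/(8D³N_a) = (78.5×10³)(1.29⁴)/(8·11.1³·17) = 1.1687 N/mm
Parallel: k_eq = 2.3987 + 1.1687 = 3.5675 N/mm
δ = F/k_eq = 114/3.5675 = 31.955 mm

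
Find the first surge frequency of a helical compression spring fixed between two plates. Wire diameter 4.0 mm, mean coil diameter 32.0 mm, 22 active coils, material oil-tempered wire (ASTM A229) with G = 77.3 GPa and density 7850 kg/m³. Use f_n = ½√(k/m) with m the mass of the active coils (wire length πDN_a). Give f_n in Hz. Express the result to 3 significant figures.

62.7 Hz

k = Gd⁴/(8D³N_a) = (77.3×10³)(4.0⁴)/(8·32.0³·22) = 3.4313 N/mm = 3431.3 N/m
Wire length L = πDN_a = π·32.0·22 = 2211.7 mm
m = ρ·(πd²/4)·L = 7850 × 12.566×10⁻⁶ m² × 2.2117 m = 0.21817 kg
f_n = ½√(k/m) = 0.5·√(3431.3/0.21817) = 0.5·√(15727) = 62.704 Hz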